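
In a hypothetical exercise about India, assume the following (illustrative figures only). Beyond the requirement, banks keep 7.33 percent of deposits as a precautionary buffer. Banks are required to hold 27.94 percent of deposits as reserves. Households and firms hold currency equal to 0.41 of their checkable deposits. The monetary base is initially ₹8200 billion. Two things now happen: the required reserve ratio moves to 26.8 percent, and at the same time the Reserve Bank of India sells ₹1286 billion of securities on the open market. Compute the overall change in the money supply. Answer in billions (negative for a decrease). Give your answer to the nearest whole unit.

-2183 billion

Before: m₁ = (1 + 0.41) / (0.2794 + 0.0733 + 0.41) ≈ 1.84870, MB₁ = 8200, so M₁ = 1.84870 × 8200 = 15159.34 billion.
After: m₂ = (1 + 0.41) / (0.268 + 0.0733 + 0.41) ≈ 1.87675, MB₂ = 8200 − 1286 = 6914, so M₂ = 1.87675 × 6914 = 12975.8495 billion.
ΔM = M₂ − M₁ = 12975.8495 − 15159.34 = -2183.4905 billion.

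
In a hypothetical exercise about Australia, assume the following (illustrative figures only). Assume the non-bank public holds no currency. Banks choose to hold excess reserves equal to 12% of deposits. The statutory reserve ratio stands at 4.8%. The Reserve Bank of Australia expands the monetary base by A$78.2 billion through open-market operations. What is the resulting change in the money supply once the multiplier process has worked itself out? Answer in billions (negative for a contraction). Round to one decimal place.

A$465.5 billion

The money multiplier is m = 1 / (rr + e) = 1 / (0.048 + 0.12) ≈ 5.9524.
The purchase adds 78.2 billion of base, so ΔM = m × ΔMB = 5.9524 × (+78.2) ≈ 465.4777 billion.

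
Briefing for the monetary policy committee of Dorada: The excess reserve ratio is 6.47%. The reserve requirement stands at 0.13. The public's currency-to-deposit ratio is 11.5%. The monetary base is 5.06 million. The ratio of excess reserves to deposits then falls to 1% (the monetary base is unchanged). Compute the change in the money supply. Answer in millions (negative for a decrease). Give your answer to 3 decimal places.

3.908 million

Initially m₁ = (1 + 0.115) / (0.13 + 0.0647 + 0.115) ≈ 3.60026, so M₁ = 3.60026 × 5.06 ≈ 18.2173 million.
After the change m₂ = (1 + 0.115) / (0.13 + 0.01 + 0.115) ≈ 4.37255, so M₂ = 4.37255 × 5.06 ≈ 22.1251 million.
ΔM = M₂ − M₁ = 22.1251 − 18.2173 = 3.9078 million.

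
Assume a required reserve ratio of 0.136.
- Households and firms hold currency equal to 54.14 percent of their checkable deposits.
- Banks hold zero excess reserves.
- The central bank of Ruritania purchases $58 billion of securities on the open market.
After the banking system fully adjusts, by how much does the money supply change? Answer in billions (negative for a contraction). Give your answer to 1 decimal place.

The money multiplier is m = (1 + c) / (rr + c) = (1 + 0.5414) / (0.136 + 0.5414) ≈ 2.2755.
The purchase adds 58 billion of base, so ΔM = m × ΔMB = 2.2755 × (+58) = 131.979 billion.

$132.0 billion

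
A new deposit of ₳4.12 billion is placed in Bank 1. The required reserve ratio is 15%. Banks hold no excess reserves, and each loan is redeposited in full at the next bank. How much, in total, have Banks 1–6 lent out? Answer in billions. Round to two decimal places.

₳14.54 billion

Bank i lends (1 − rr)^i of the original deposit: Bank 1 lends 4.12·0.8500 = 3.5020, Bank 2 lends 4.12·0.8500² = 2.9767, and so on.
Summing a geometric series: total = 4.12·[0.8500·(1 − 0.8500^6) / (1 − 0.8500)] ≈ 14.5415 billion.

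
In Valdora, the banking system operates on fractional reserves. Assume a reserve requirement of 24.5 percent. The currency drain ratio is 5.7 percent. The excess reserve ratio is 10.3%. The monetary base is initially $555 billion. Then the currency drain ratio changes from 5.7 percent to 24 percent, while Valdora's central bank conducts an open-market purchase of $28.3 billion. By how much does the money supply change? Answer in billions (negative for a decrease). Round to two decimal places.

Before: m₁ = (1 + 0.057) / (0.245 + 0.103 + 0.057) ≈ 2.609877, MB₁ = 555, so M₁ = 2.609877 × 555 ≈ 1448.4817 billion.
After: m₂ = (1 + 0.24) / (0.245 + 0.103 + 0.24) ≈ 2.108844, MB₂ = 555 + 28.3 = 583.3, so M₂ = 2.108844 × 583.3 ≈ 1230.0887 billion.
ΔM = M₂ − M₁ = 1230.0887 − 1448.4817 = -218.393 billion.

-218.39 billion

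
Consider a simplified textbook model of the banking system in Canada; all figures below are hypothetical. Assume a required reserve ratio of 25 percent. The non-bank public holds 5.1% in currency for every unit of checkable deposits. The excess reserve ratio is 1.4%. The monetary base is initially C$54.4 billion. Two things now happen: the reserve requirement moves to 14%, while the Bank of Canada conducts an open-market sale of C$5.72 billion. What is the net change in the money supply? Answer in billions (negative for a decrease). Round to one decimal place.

Before: m₁ = (1 + 0.051) / (0.25 + 0.014 + 0.051) ≈ 3.3365, MB₁ = 54.4, so M₁ = 3.3365 × 54.4 = 181.5056 billion.
After: m₂ = (1 + 0.051) / (0.14 + 0.014 + 0.051) ≈ 5.1268, MB₂ = 54.4 − 5.72 = 48.68, so M₂ = 5.1268 × 48.68 ≈ 249.5726 billion.
ΔM = M₂ − M₁ = 249.5726 − 181.5056 = 68.067 billion.

C$68.1 billion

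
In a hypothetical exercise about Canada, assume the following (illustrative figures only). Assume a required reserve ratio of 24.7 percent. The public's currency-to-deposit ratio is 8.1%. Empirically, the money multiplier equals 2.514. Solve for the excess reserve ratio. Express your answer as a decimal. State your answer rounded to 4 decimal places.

Using m = 2.514. Since m = (1 + c)/(c + rr + e), the denominator satisfies c + rr + e = (1 + c)/m = (1 + 0.081) / 2.514 ≈ 0.429992.
With c = 0.081 and rr = 0.247, the excess reserve ratio is 0.429992 − 0.081 − 0.247 = 0.101992.

0.1020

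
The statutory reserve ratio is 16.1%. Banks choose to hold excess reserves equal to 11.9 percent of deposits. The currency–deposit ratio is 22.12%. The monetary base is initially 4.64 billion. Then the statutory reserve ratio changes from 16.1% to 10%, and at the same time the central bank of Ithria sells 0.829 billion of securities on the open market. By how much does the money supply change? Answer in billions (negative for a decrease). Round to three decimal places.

-0.733 billion

Before: m₁ = (1 + 0.2212) / (0.161 + 0.119 + 0.2212) ≈ 2.43655, MB₁ = 4.64, so M₁ = 2.43655 × 4.64 ≈ 11.3056 billion.
After: m₂ = (1 + 0.2212) / (0.1 + 0.119 + 0.2212) ≈ 2.77419, MB₂ = 4.64 − 0.829 = 3.811, so M₂ = 2.77419 × 3.811 ≈ 10.5724 billion.
ΔM = M₂ − M₁ = 10.5724 − 11.3056 = -0.7332 billion.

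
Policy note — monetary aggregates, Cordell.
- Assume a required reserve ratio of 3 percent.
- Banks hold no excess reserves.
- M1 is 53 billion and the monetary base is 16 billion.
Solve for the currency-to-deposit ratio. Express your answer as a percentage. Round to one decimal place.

38.9%

Using m = M/MB = 53/16 = 3.312500. From m = (1 + c)/(c + rr + e), rearranging gives 1 + c = m·(c + rr + e), so c·(1 − m) = m·(rr + e) − 1.
Hence c = [m·(rr + e) − 1]/(1 − m) = [3.312500 × (0.03 + 0) − 1] / (1 − 3.312500) ≈ 0.389459.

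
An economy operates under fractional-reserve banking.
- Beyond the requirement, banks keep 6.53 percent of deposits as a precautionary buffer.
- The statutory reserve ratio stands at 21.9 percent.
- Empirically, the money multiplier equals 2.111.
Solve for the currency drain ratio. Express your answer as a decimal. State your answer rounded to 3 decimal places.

Using m = 2.111. From m = (1 + c)/(c + rr + e), rearranging gives 1 + c = m·(c + rr + e), so c·(1 − m) = m·(rr + e) − 1.
Hence c = [m·(rr + e) − 1]/(1 − m) = [2.111 × (0.219 + 0.0653) − 1] / (1 − 2.111) ≈ 0.359894.

0.360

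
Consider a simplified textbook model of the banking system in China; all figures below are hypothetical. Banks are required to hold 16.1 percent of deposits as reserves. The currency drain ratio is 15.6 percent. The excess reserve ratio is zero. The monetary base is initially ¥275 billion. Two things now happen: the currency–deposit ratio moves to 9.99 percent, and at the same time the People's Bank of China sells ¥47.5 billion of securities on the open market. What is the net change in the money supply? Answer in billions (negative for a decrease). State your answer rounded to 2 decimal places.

-43.75 billion

Before: m₁ = (1 + 0.156) / (0.161 + 0.156) ≈ 3.646688, MB₁ = 275, so M₁ = 3.646688 × 275 = 1002.8392 billion.
After: m₂ = (1 + 0.0999) / (0.161 + 0.0999) ≈ 4.215791, MB₂ = 275 − 47.5 = 227.5, so M₂ = 4.215791 × 227.5 ≈ 959.0925 billion.
ΔM = M₂ − M₁ = 959.0925 − 1002.8392 = -43.7467 billion.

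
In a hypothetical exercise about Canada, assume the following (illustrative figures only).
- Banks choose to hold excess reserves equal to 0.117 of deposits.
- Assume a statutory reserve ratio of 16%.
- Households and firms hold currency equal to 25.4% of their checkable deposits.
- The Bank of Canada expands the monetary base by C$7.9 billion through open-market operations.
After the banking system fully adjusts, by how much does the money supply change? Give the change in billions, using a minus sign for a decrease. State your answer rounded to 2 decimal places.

C$18.66 billion

The money multiplier is m = (1 + c) / (rr + e + c) = (1 + 0.254) / (0.16 + 0.117 + 0.254) ≈ 2.3616.
The purchase adds 7.9 billion of base, so ΔM = m × ΔMB = 2.3616 × (+7.9) ≈ 18.6566 billion.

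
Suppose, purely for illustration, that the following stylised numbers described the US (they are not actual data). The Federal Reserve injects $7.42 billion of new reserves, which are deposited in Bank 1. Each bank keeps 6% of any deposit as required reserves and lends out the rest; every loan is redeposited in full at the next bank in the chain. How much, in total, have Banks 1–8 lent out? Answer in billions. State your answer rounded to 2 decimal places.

$45.39 billion

Bank i lends (1 − rr)^i of the original deposit: Bank 1 lends 7.42·0.9400 = 6.9748, Bank 2 lends 7.42·0.9400² ≈ 6.5563, and so on.
Summing a geometric series: total = 7.42·[0.9400·(1 − 0.9400^8) / (1 − 0.9400)] ≈ 45.3863 billion.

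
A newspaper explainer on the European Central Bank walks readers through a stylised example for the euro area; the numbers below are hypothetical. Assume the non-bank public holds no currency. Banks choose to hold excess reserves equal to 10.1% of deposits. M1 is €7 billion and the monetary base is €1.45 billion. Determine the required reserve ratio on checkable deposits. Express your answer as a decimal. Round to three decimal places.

0.106

Using m = M/MB = 7/1.45 ≈ 4.827586. Since m = (1 + c)/(c + rr + e), the denominator satisfies c + rr + e = (1 + c)/m = (1 + 0) / 4.827586 ≈ 0.207143.
With c = 0 and e = 0.101, the required reserve ratio on checkable deposits is 0.207143 − 0 − 0.101 = 0.106143.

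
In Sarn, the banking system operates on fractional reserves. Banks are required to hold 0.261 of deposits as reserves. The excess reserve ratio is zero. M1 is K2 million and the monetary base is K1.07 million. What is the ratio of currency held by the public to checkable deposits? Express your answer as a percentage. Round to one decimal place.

58.9%

Using m = M/MB = 2/1.07 ≈ 1.869159. From m = (1 + c)/(c + rr + e), rearranging gives 1 + c = m·(c + rr + e), so c·(1 − m) = m·(rr + e) − 1.
Hence c = [m·(rr + e) − 1]/(1 − m) = [1.869159 × (0.261 + 0) − 1] / (1 − 1.869159) ≈ 0.589247.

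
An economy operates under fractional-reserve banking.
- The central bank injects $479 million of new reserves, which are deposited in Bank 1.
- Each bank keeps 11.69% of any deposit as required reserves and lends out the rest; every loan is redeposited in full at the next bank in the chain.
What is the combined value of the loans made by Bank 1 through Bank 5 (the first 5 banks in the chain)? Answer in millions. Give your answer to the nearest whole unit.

Bank i lends (1 − rr)^i of the original deposit: Bank 1 lends 479·0.8831 = 423.0049, Bank 2 lends 479·0.8831² ≈ 373.5556, and so on.
Summing a geometric series: total = 479·[0.8831·(1 − 0.8831^5) / (1 − 0.8831)] ≈ 1675.0382 million.

$1675 million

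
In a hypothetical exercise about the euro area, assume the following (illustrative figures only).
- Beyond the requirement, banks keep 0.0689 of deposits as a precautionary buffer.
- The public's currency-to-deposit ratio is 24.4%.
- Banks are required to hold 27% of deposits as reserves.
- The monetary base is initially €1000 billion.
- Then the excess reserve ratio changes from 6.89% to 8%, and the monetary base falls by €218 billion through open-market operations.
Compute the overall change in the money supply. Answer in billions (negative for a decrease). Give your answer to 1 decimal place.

Before: m₁ = (1 + 0.244) / (0.27 + 0.0689 + 0.244) ≈ 2.13416, MB₁ = 1000, so M₁ = 2.13416 × 1000 = 2134.16 billion.
After: m₂ = (1 + 0.244) / (0.27 + 0.08 + 0.244) ≈ 2.09428, MB₂ = 1000 − 218 = 782, so M₂ = 2.09428 × 782 ≈ 1637.727 billion.
ΔM = M₂ − M₁ = 1637.727 − 2134.16 = -496.433 billion.

-496.4 billion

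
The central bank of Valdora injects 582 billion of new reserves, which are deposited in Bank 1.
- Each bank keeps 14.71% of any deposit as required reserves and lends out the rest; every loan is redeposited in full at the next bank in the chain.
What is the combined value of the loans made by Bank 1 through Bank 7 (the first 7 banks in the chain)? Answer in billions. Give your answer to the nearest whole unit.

Bank i lends (1 − rr)^i of the original deposit: Bank 1 lends 582·0.8529 = 496.3878, Bank 2 lends 582·0.8529² ≈ 423.3692, and so on.
Summing a geometric series: total = 582·[0.8529·(1 − 0.8529^7) / (1 − 0.8529)] ≈ 2266.6058 billion.

2267 billion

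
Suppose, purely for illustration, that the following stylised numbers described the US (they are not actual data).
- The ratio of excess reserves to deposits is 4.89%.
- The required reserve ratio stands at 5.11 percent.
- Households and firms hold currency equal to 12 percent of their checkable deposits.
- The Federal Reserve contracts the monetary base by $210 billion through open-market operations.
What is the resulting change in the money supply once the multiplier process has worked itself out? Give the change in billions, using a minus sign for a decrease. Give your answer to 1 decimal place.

The money multiplier is m = (1 + c) / (rr + e + c) = (1 + 0.12) / (0.0511 + 0.0489 + 0.12) ≈ 5.09091.
The sale removes 210 billion of base, so ΔM = m × ΔMB = 5.09091 × (−210) = -1069.0911 billion.

-1069.1 billion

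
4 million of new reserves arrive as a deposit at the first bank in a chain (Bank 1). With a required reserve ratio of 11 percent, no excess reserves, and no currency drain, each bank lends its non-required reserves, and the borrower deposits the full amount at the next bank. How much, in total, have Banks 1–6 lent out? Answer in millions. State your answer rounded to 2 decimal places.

Bank i lends (1 − rr)^i of the original deposit: Bank 1 lends 4·0.8900 = 3.5600, Bank 2 lends 4·0.8900² = 3.1684, and so on.
Summing a geometric series: total = 4·[0.8900·(1 − 0.8900^6) / (1 − 0.8900)] ≈ 16.2795 million.

16.28 million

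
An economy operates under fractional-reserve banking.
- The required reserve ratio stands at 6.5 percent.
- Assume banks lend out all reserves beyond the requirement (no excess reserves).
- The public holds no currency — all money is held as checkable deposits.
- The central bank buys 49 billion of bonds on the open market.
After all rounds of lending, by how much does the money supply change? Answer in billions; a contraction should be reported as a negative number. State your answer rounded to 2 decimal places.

753.85 billion

The simple money multiplier is m = 1/rr = 1/0.065 ≈ 15.38462.
An open-market purchase increases the monetary base by 49 billion, so ΔM = m × ΔMB = 15.38462 × 49 ≈ 753.8464 billion.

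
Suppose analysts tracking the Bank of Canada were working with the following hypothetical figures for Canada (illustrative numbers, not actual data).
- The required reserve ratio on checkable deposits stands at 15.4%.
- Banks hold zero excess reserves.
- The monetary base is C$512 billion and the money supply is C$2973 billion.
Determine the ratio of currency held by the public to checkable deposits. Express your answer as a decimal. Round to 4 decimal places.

Using m = M/MB = 2973/512 ≈ 5.806641. From m = (1 + c)/(c + rr + e), rearranging gives 1 + c = m·(c + rr + e), so c·(1 − m) = m·(rr + e) − 1.
Hence c = [m·(rr + e) − 1]/(1 − m) = [5.806641 × (0.154 + 0) − 1] / (1 − 5.806641) ≈ 0.022006.

0.0220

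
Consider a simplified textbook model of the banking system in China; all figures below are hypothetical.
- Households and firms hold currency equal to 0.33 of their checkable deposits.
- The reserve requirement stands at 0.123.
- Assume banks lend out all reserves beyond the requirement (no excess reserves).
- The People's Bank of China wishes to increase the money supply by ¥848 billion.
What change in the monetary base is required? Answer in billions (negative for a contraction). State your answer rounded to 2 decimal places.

The money multiplier is m = (1 + c) / (rr + c) = (1 + 0.33) / (0.123 + 0.33) ≈ 2.935982.
ΔMB = ΔM / m = (+848) / 2.935982 ≈ 288.8301 billion.

¥288.83 billion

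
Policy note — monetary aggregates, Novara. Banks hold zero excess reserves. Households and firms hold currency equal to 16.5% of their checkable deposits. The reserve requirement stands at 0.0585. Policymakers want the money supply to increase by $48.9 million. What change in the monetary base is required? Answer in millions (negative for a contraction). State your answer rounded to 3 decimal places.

$9.381 million

The money multiplier is m = (1 + c) / (rr + c) = (1 + 0.165) / (0.0585 + 0.165) ≈ 5.212528.
ΔMB = ΔM / m = (+48.9) / 5.212528 ≈ 9.3812 million.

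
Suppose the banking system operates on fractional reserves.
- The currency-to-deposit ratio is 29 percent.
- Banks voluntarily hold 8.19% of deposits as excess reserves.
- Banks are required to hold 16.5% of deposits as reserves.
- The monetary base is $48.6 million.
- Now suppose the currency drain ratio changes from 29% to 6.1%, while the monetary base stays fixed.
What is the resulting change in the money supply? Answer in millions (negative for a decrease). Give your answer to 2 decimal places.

$50.70 million

Initially m₁ = (1 + 0.29) / (0.165 + 0.0819 + 0.29) ≈ 2.40268, so M₁ = 2.40268 × 48.6 ≈ 116.7702 million.
After the change m₂ = (1 + 0.061) / (0.165 + 0.0819 + 0.061) ≈ 3.44592, so M₂ = 3.44592 × 48.6 ≈ 167.4717 million.
ΔM = M₂ − M₁ = 167.4717 − 116.7702 = 50.7015 million.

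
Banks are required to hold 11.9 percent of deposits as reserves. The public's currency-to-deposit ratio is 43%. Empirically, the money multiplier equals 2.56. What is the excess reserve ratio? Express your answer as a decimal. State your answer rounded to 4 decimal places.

0.0096

Using m = 2.56. Since m = (1 + c)/(c + rr + e), the denominator satisfies c + rr + e = (1 + c)/m = (1 + 0.43) / 2.56 ≈ 0.558594.
With c = 0.43 and rr = 0.119, the excess reserve ratio is 0.558594 − 0.43 − 0.119 = 0.009594.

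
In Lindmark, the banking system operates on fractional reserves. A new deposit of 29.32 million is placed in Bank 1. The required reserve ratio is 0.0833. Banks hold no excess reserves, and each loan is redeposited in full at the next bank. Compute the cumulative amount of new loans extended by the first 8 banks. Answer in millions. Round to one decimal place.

Bank i lends (1 − rr)^i of the original deposit: Bank 1 lends 29.32·0.9167 ≈ 26.8776, Bank 2 lends 29.32·0.9167² ≈ 24.6387, and so on.
Summing a geometric series: total = 29.32·[0.9167·(1 − 0.9167^8) / (1 − 0.9167)] ≈ 161.7578 million.

161.8 million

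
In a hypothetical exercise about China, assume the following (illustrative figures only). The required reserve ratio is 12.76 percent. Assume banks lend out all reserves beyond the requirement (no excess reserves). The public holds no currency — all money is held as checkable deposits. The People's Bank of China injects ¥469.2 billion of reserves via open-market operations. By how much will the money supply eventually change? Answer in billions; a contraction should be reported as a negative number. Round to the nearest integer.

¥3677 billion

The simple money multiplier is m = 1/rr = 1/0.1276 ≈ 7.8370.
An open-market purchase increases the monetary base by 469.2 billion, so ΔM = m × ΔMB = 7.8370 × 469.2 = 3677.1204 billion.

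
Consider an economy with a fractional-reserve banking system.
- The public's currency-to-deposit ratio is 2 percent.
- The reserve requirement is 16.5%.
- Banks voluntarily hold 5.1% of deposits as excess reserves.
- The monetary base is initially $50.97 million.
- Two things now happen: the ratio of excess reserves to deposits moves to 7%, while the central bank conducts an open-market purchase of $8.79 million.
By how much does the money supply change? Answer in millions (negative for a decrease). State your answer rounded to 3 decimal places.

Before: m₁ = (1 + 0.02) / (0.165 + 0.051 + 0.02) ≈ 4.322034, MB₁ = 50.97, so M₁ = 4.322034 × 50.97 ≈ 220.2941 million.
After: m₂ = (1 + 0.02) / (0.165 + 0.07 + 0.02) = 4, MB₂ = 50.97 + 8.79 = 59.76, so M₂ = 4 × 59.76 = 239.04 million.
ΔM = M₂ − M₁ = 239.04 − 220.2941 = 18.7459 million.

$18.746 million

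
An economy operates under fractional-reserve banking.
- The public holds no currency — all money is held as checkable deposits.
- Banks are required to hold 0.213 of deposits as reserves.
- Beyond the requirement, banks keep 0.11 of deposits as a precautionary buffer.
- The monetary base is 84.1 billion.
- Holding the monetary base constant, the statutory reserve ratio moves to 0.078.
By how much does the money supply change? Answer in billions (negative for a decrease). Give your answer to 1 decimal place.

187.0 billion

Initially m₁ = 1 / (0.213 + 0.11) ≈ 3.0960, so M₁ = 3.0960 × 84.1 = 260.3736 billion.
After the change m₂ = 1 / (0.078 + 0.11) ≈ 5.3191, so M₂ = 5.3191 × 84.1 ≈ 447.3363 billion.
ΔM = M₂ − M₁ = 447.3363 − 260.3736 = 186.9627 billion.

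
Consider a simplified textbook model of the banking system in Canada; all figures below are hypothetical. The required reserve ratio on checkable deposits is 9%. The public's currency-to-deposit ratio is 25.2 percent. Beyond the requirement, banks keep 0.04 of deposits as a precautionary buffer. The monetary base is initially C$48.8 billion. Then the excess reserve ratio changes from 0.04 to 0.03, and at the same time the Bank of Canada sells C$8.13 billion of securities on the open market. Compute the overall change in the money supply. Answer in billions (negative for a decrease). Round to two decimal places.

-23.06 billion

Before: m₁ = (1 + 0.252) / (0.09 + 0.04 + 0.252) ≈ 3.27749, MB₁ = 48.8, so M₁ = 3.27749 × 48.8 ≈ 159.9415 billion.
After: m₂ = (1 + 0.252) / (0.09 + 0.03 + 0.252) ≈ 3.36559, MB₂ = 48.8 − 8.13 = 40.67, so M₂ = 3.36559 × 40.67 ≈ 136.8785 billion.
ΔM = M₂ − M₁ = 136.8785 − 159.9415 = -23.063 billion.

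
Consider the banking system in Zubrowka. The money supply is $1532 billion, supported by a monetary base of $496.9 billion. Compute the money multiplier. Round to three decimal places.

The money multiplier is m = M / MB = 1532 / 496.9 ≈ 3.08312.

3.083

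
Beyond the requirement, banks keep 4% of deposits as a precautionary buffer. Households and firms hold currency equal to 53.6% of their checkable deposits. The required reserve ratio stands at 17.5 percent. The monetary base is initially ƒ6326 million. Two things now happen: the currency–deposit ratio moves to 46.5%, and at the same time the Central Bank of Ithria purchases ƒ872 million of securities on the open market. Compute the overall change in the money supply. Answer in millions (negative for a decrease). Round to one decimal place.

Before: m₁ = (1 + 0.536) / (0.175 + 0.04 + 0.536) ≈ 2.045273, MB₁ = 6326, so M₁ = 2.045273 × 6326 ≈ 12938.397 million.
After: m₂ = (1 + 0.465) / (0.175 + 0.04 + 0.465) ≈ 2.154412, MB₂ = 6326 + 872 = 7198, so M₂ = 2.154412 × 7198 ≈ 15507.4576 million.
ΔM = M₂ − M₁ = 15507.4576 − 12938.397 = 2569.0606 million.

ƒ2569.1 million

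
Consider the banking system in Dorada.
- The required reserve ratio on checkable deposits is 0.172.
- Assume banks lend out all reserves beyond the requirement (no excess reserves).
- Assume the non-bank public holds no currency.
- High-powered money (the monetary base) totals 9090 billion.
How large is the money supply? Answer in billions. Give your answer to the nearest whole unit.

With no currency drain or excess reserves, the money multiplier is m = 1/rr = 1/0.172 ≈ 5.81395.
Money supply M = m × MB = 5.81395 × 9090 = 52848.8055 billion.

52849 billion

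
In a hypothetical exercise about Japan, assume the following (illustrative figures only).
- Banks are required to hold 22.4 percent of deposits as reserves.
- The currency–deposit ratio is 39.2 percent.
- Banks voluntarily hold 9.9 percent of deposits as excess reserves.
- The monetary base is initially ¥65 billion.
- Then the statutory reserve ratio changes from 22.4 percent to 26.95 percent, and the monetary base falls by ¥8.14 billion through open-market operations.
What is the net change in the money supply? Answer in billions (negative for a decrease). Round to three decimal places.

-22.470 billion

Before: m₁ = (1 + 0.392) / (0.224 + 0.099 + 0.392) ≈ 1.946853, MB₁ = 65, so M₁ = 1.946853 × 65 ≈ 126.5454 billion.
After: m₂ = (1 + 0.392) / (0.2695 + 0.099 + 0.392) ≈ 1.830375, MB₂ = 65 − 8.14 = 56.86, so M₂ = 1.830375 × 56.86 ≈ 104.0751 billion.
ΔM = M₂ − M₁ = 104.0751 − 126.5454 = -22.4703 billion.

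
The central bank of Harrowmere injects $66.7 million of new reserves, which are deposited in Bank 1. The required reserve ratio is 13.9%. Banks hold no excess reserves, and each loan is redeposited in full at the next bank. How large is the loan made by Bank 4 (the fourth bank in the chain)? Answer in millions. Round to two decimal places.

$36.66 million

Each bank lends a fraction (1 − rr) = 0.8610 of the deposit it receives, so Bank 4 receives 66.7·0.8610^3 and lends 66.7·0.8610^4 ≈ 36.6554 million.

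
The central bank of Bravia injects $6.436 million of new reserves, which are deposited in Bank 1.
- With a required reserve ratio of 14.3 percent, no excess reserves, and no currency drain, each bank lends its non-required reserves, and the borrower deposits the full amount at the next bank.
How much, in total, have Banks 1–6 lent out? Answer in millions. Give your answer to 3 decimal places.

Bank i lends (1 − rr)^i of the original deposit: Bank 1 lends 6.436·0.8570 ≈ 5.5157, Bank 2 lends 6.436·0.8570² ≈ 4.7269, and so on.
Summing a geometric series: total = 6.436·[0.8570·(1 − 0.8570^6) / (1 − 0.8570)] ≈ 23.2902 million.

$23.290 million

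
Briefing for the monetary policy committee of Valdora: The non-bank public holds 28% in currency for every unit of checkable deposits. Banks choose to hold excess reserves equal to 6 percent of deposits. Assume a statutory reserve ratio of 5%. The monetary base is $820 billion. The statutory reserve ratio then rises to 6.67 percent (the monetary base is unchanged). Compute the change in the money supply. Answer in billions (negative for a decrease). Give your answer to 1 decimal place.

Initially m₁ = (1 + 0.28) / (0.05 + 0.06 + 0.28) ≈ 3.28205, so M₁ = 3.28205 × 820 = 2691.281 billion.
After the change m₂ = (1 + 0.28) / (0.0667 + 0.06 + 0.28) ≈ 3.14728, so M₂ = 3.14728 × 820 = 2580.7696 billion.
ΔM = M₂ − M₁ = 2580.7696 − 2691.281 = -110.5114 billion.

-110.5 billion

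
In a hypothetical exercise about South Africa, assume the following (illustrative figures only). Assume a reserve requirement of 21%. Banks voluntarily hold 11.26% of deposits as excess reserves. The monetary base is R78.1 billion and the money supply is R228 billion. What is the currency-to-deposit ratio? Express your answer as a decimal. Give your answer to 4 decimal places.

Using m = M/MB = 228/78.1 ≈ 2.919334. From m = (1 + c)/(c + rr + e), rearranging gives 1 + c = m·(c + rr + e), so c·(1 − m) = m·(rr + e) − 1.
Hence c = [m·(rr + e) − 1]/(1 − m) = [2.919334 × (0.21 + 0.1126) − 1] / (1 − 2.919334) ≈ 0.030335.

0.0303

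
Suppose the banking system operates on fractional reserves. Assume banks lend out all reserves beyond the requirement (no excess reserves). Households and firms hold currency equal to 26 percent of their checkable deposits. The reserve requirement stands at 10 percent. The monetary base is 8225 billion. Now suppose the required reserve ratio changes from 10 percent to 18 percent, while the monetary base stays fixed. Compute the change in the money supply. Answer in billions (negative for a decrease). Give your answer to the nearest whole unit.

-5234 billion

Initially m₁ = (1 + 0.26) / (0.1 + 0.26) = 3.5, so M₁ = 3.5 × 8225 = 28787.5 billion.
After the change m₂ = (1 + 0.26) / (0.18 + 0.26) ≈ 2.86364, so M₂ = 2.86364 × 8225 = 23553.439 billion.
ΔM = M₂ − M₁ = 23553.439 − 28787.5 = -5234.061 billion.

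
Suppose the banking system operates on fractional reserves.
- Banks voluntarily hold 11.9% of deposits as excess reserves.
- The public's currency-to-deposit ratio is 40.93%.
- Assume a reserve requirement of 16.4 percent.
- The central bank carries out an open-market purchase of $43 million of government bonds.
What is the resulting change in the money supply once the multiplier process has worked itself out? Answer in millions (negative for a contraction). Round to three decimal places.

$87.534 million

The money multiplier is m = (1 + c) / (rr + e + c) = (1 + 0.4093) / (0.164 + 0.119 + 0.4093) ≈ 2.035678.
The purchase adds 43 million of base, so ΔM = m × ΔMB = 2.035678 × (+43) ≈ 87.5342 million.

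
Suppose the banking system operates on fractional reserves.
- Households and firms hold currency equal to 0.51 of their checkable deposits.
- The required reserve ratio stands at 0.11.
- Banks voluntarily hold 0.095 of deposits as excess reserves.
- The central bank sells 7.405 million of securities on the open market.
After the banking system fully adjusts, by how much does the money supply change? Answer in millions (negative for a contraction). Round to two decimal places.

-15.64 million

The money multiplier is m = (1 + c) / (rr + e + c) = (1 + 0.51) / (0.11 + 0.095 + 0.51) ≈ 2.1119.
The sale removes 7.405 million of base, so ΔM = m × ΔMB = 2.1119 × (−7.405) ≈ -15.6386 million.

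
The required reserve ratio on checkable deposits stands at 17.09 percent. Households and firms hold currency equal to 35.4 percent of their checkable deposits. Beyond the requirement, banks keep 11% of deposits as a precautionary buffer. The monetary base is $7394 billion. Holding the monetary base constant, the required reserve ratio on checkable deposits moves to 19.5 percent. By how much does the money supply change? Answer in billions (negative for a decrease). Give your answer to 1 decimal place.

-576.7 billion

Initially m₁ = (1 + 0.354) / (0.1709 + 0.11 + 0.354) ≈ 2.132619, so M₁ = 2.132619 × 7394 ≈ 15768.5849 billion.
After the change m₂ = (1 + 0.354) / (0.195 + 0.11 + 0.354) ≈ 2.054628, so M₂ = 2.054628 × 7394 ≈ 15191.9194 billion.
ΔM = M₂ − M₁ = 15191.9194 − 15768.5849 = -576.6655 billion.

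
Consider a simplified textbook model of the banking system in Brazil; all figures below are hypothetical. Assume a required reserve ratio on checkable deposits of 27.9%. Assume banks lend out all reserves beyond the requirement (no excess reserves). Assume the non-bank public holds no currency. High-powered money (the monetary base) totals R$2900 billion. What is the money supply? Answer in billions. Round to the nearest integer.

With no currency drain or excess reserves, the money multiplier is m = 1/rr = 1/0.279 ≈ 3.58423.
Money supply M = m × MB = 3.58423 × 2900 = 10394.267 billion.

R$10394 billion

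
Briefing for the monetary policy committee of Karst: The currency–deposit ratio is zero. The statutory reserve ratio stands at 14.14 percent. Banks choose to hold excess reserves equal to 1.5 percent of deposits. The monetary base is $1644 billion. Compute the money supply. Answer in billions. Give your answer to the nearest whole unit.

The money multiplier is m = 1 / (rr + e) = 1 / (0.1414 + 0.015) ≈ 6.39386.
So M = m × MB = 6.39386 × 1644 ≈ 10511.5058 billion.

$10512 billion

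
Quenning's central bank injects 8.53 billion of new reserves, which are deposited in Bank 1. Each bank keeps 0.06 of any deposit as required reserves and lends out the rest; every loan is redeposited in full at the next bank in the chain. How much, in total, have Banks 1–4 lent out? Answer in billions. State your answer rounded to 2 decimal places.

29.30 billion

Bank i lends (1 − rr)^i of the original deposit: Bank 1 lends 8.53·0.9400 = 8.0182, Bank 2 lends 8.53·0.9400² ≈ 7.5371, and so on.
Summing a geometric series: total = 8.53·[0.9400·(1 − 0.9400^4) / (1 − 0.9400)] ≈ 29.3000 billion.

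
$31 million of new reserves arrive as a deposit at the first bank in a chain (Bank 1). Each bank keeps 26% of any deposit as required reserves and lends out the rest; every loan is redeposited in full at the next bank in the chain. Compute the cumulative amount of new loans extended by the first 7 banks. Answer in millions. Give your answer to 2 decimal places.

$77.51 million

Bank i lends (1 − rr)^i of the original deposit: Bank 1 lends 31·0.7400 = 22.9400, Bank 2 lends 31·0.7400² = 16.9756, and so on.
Summing a geometric series: total = 31·[0.7400·(1 − 0.7400^7) / (1 − 0.7400)] ≈ 77.5096 million.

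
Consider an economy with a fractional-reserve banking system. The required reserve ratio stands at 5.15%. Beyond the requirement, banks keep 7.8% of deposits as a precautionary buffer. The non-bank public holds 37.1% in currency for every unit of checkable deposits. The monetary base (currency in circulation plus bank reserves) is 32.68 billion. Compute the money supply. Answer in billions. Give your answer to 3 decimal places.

89.519 billion

The money multiplier is m = (1 + c) / (rr + e + c) = (1 + 0.371) / (0.0515 + 0.078 + 0.371) ≈ 2.739261.
So M = m × MB = 2.739261 × 32.68 ≈ 89.519 billion.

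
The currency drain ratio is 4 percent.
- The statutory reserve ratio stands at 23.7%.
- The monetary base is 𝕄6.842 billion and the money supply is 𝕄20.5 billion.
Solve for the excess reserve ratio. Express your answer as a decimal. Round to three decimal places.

Using m = M/MB = 20.5/6.842 ≈ 2.996200. Since m = (1 + c)/(c + rr + e), the denominator satisfies c + rr + e = (1 + c)/m = (1 + 0.04) / 2.996200 ≈ 0.347106.
With c = 0.04 and rr = 0.237, the excess reserve ratio is 0.347106 − 0.04 − 0.237 = 0.070106.

0.070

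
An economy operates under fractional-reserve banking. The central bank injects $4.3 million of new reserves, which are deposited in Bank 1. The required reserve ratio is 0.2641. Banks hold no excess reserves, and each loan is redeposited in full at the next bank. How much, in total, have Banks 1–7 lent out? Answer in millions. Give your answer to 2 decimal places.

$10.58 million

Bank i lends (1 − rr)^i of the original deposit: Bank 1 lends 4.3·0.7359 ≈ 3.1644, Bank 2 lends 4.3·0.7359² ≈ 2.3287, and so on.
Summing a geometric series: total = 4.3·[0.7359·(1 − 0.7359^7) / (1 − 0.7359)] ≈ 10.5813 million.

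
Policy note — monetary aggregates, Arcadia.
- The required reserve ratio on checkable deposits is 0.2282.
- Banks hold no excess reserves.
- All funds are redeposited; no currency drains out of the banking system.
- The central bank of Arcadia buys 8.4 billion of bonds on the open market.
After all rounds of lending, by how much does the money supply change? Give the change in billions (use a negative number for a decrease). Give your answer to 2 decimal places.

36.81 billion

The simple money multiplier is m = 1/rr = 1/0.2282 ≈ 4.3821.
An open-market purchase increases the monetary base by 8.4 billion, so ΔM = m × ΔMB = 4.3821 × 8.4 ≈ 36.8096 billion.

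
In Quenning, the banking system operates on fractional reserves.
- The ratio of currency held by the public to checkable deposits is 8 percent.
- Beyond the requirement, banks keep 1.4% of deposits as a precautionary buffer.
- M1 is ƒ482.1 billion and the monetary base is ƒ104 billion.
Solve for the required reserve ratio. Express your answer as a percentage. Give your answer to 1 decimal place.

Using m = M/MB = 482.1/104 ≈ 4.635577. Since m = (1 + c)/(c + rr + e), the denominator satisfies c + rr + e = (1 + c)/m = (1 + 0.08) / 4.635577 ≈ 0.232981.
With c = 0.08 and e = 0.014, the required reserve ratio is 0.232981 − 0.08 − 0.014 = 0.138981.

13.9%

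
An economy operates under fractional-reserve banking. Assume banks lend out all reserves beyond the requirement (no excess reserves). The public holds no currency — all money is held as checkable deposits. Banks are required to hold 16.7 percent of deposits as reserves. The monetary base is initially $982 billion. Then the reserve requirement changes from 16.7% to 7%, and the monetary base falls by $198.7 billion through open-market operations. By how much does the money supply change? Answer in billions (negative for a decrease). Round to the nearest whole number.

Before: m₁ = 1 / (0.167) ≈ 5.9880, MB₁ = 982, so M₁ = 5.9880 × 982 = 5880.216 billion.
After: m₂ = 1 / (0.07) ≈ 14.2857, MB₂ = 982 − 198.7 = 783.3, so M₂ = 14.2857 × 783.3 ≈ 11189.9888 billion.
ΔM = M₂ − M₁ = 11189.9888 − 5880.216 = 5309.7728 billion.

$5310 billion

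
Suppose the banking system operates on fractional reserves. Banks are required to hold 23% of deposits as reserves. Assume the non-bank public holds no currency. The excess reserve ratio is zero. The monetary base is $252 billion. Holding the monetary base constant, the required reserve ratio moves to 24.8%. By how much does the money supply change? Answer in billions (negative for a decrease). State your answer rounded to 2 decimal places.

Initially m₁ = 1 / (0.23) ≈ 4.347826, so M₁ = 4.347826 × 252 ≈ 1095.6522 billion.
After the change m₂ = 1 / (0.248) ≈ 4.032258, so M₂ = 4.032258 × 252 ≈ 1016.129 billion.
ΔM = M₂ − M₁ = 1016.129 − 1095.6522 = -79.5232 billion.

-79.52 billion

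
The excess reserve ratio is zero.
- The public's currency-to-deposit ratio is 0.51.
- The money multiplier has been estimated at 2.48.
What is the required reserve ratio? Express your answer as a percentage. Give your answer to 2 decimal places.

Using m = 2.48. Since m = (1 + c)/(c + rr + e), the denominator satisfies c + rr + e = (1 + c)/m = (1 + 0.51) / 2.48 ≈ 0.608871.
With c = 0.51 and e = 0, the required reserve ratio is 0.608871 − 0.51 − 0 = 0.098871.

9.89%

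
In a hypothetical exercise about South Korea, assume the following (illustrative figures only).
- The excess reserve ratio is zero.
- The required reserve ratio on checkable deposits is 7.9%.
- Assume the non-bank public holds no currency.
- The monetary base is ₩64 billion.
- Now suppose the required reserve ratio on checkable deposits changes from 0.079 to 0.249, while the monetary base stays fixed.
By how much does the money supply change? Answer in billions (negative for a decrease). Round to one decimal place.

-553.1 billion

Initially m₁ = 1 / (0.079) ≈ 12.6582, so M₁ = 12.6582 × 64 = 810.1248 billion.
After the change m₂ = 1 / (0.249) ≈ 4.0161, so M₂ = 4.0161 × 64 = 257.0304 billion.
ΔM = M₂ − M₁ = 257.0304 − 810.1248 = -553.0944 billion.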